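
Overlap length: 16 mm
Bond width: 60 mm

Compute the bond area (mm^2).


Bond area = 16 * 60 = 960 mm^2

960


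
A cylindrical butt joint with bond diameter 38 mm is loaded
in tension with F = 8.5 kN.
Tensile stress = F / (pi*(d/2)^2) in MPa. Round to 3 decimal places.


Area = pi * (38/2)^2 = 1134.1149 mm^2
Stress = 8.5*1000 / 1134.1149
= 7.495 MPa

7.495


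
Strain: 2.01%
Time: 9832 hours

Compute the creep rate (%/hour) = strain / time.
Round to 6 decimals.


Creep rate = 2.01 / 9832
= 0.000204 %/h

0.000204


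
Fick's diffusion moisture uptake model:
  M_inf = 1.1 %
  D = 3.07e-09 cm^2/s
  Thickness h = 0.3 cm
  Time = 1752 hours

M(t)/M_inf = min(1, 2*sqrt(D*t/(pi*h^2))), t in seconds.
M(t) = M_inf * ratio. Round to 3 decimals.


t_sec = 1752 * 3600 = 6307200
ratio = 2*sqrt(3.07e-09*6307200/(pi*0.3^2))
= min(1, 0.523385)
= 0.523385
M(t) = 1.1 * 0.523385 = 0.576 %

0.576


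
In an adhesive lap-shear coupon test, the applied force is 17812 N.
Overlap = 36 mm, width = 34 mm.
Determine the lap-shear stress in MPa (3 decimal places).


stress = F / (overlap * width)
= 17812 / (36 * 34)
= 14.552 MPa

14.552


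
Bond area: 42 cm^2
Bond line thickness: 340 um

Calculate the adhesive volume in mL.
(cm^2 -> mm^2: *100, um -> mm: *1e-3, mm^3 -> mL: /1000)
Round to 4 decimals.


V = 42*100 * 340*1e-3 / 1000
= 1.4280 mL

1.4280


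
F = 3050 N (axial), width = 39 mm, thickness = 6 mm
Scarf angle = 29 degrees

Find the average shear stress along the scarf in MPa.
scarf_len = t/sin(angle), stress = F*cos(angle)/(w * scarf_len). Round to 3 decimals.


scarf_len = 6/sin(29 deg) = 12.3760
cos(29 deg) = 0.874620
stress = 3050*0.874620/(39*12.3760) = 5.527 MPa

5.527


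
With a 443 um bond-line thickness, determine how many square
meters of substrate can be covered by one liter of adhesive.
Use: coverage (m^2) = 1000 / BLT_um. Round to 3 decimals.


Coverage = 1000 / 443 = 2.257 m^2

2.257


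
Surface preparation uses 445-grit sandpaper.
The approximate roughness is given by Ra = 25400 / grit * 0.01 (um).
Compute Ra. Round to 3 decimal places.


Ra = 25400 / 445 * 0.01
= 254 / 445
= 0.571 um

0.571


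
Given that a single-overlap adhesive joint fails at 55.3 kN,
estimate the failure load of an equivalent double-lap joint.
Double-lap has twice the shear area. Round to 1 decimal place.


Double-lap factor = 2
Expected load = 55.3 * 2 = 110.6 kN

110.6


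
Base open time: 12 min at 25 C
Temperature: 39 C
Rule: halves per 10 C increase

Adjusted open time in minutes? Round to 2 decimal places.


Acceleration = 2^((39-25)/10) = 2.6390
Open time = 12 / 2.6390 = 4.55 min

4.55


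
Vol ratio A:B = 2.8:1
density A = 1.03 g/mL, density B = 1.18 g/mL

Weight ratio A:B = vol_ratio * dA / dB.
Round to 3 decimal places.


Weight ratio = 2.8 * 1.03 / 1.18
= 2.444

2.444


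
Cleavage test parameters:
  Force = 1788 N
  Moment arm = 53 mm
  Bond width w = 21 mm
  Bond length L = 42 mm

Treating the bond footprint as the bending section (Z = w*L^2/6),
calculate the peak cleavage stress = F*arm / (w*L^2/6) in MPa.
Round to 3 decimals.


M = 1788 * 53 = 94764 N*mm
Z = 21 * 42^2 / 6 = 37044 / 6 mm^3
sigma = M / Z = 6 * 94764 / 37044 = 568584 / 37044
= 15.349 MPa

15.349


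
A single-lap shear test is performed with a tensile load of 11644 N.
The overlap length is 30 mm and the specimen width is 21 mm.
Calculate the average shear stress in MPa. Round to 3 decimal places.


Shear stress = F / (overlap * width)
= 11644 / (30 * 21)
= 11644 / 630
= 18.483 MPa

18.483


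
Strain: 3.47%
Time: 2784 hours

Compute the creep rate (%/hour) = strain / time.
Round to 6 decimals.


Creep rate = 3.47 / 2784
= 0.001246 %/h

0.001246


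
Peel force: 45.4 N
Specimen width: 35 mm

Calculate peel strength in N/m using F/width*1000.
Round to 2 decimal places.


Peel strength = 45.4 / 35 * 1000 = 1297.14 N/m

1297.14


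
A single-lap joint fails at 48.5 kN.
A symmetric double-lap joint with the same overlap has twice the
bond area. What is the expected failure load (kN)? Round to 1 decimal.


Double-lap load = 2 * 48.5 = 97.0 kN

97.0


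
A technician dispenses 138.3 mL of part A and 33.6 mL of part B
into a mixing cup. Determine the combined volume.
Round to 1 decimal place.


Combined volume = 138.3 + 33.6
= 171.9 mL

171.9


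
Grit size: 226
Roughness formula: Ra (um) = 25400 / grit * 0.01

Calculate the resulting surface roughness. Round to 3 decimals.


Ra = 25400 / 226 * 0.01
= 1.124 um

1.124


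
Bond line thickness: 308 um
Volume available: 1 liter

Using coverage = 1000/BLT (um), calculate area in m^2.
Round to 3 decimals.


1 L = 1e6 mm^3, thickness = 308 um = 0.308 mm
Area = 1e6 / 0.308 mm^2 = (1e6 / 0.308) / 1e6 m^2 = 1000 / 308 m^2
= 3.247 m^2

3.247


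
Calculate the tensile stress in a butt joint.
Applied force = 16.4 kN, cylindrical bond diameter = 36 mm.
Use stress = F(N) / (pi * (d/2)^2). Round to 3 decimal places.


A = pi * 18.0^2 = 1017.8760 mm^2
sigma = 16400.0 / 1017.8760 = 16.112 MPa

16.112


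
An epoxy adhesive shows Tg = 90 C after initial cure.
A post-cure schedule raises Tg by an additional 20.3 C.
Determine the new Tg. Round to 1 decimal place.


New Tg = 90 + 20.3
= 110.3 C

110.3


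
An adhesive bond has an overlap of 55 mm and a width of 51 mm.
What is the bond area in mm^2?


Bond area = overlap * width
= 55 * 51
= 2805 mm^2

2805


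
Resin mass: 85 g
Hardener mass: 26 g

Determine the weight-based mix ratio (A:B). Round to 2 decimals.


Ratio = 85 / 26 = 3.27

3.27


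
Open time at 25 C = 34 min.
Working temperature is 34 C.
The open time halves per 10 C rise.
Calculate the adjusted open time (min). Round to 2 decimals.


factor = 2^((34 - 25) / 10) = 1.8661
ot = 34 / 1.8661 = 18.22 min

18.22


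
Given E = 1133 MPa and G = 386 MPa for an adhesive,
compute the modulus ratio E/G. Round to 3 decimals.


E/G ratio = 1133 / 386 = 2.935

2.935


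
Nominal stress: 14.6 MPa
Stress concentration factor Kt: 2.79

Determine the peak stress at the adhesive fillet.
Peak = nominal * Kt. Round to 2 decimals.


Peak stress = 14.6 * 2.79
= 40.73 MPa

40.73


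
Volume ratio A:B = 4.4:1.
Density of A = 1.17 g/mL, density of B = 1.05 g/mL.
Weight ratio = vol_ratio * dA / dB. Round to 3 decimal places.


Wt ratio = 4.4 * 1.17 / 1.05
= 4.903

4.903


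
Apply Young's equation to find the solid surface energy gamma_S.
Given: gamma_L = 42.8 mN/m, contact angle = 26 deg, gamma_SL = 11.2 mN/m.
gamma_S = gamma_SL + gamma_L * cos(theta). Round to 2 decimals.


theta_rad = 26 * pi/180 = 0.453786
gamma_S = 11.2 + 42.8 * cos(0.453786)
= 49.67 mN/m

49.67


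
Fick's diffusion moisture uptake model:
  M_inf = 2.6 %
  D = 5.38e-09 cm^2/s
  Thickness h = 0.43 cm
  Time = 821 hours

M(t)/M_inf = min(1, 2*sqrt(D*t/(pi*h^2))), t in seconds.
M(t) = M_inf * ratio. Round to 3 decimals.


t_sec = 821 * 3600 = 2955600
ratio = 2*sqrt(5.38e-09*2955600/(pi*0.43^2))
= min(1, 0.330903)
= 0.330903
M(t) = 2.6 * 0.330903 = 0.860 %

0.860


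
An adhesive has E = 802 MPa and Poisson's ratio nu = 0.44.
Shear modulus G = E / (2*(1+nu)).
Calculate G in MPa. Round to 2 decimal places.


G = 802 / (2*(1+0.44))
= 802 / 2.88
= 278.47 MPa

278.47


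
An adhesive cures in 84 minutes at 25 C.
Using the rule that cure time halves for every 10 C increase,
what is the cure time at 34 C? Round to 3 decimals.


Factor = 2^((34 - 25) / 10) = 1.8661
Cure time = 84 / 1.8661
= 45.014 minutes

45.014


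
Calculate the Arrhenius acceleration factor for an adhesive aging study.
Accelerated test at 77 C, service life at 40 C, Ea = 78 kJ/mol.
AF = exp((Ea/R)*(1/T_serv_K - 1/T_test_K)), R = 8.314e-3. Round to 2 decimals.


T_test = 350.15 K, T_serv = 313.15 K
Ea/R = 78 / 0.008314 = 9381.77
AF = exp(9381.77 * (1/313.15 - 1/350.15))
= 23.71

23.71


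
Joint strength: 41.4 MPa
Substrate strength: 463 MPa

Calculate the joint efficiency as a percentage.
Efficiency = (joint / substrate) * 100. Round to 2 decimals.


Efficiency = (41.4 / 463) * 100 = 8.94%

8.94


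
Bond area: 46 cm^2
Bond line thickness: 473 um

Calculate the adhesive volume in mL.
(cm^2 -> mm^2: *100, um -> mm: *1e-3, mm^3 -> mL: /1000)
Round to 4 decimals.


V = 46*100 * 473*1e-3 / 1000
= 2.1758 mL

2.1758


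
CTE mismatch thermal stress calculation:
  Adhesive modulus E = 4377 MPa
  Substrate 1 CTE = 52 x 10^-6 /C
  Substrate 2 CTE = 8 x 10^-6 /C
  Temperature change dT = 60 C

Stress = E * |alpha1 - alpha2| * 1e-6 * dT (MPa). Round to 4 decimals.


delta_alpha = |52 - 8| = 44 x 10^-6/C
Stress = 4377 * 44e-6 * 60
= 11.5553 MPa

11.5553


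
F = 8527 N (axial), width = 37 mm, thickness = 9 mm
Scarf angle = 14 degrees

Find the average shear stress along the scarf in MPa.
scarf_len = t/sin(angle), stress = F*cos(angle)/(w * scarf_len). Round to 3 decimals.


scarf_len = 9/sin(14 deg) = 37.2021
cos(14 deg) = 0.970296
stress = 8527*0.970296/(37*37.2021) = 6.011 MPa

6.011


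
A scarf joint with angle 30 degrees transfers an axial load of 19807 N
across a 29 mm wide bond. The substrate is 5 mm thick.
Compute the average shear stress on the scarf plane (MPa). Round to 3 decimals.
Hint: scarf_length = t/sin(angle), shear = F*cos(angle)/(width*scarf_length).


scarf_length = 5 / sin(30 deg) = 10.0000 mm
cos(30 deg) = 0.866025
shear stress = 19807 * 0.866025 / (29 * 10.0000)
= 59.150 MPa

59.150


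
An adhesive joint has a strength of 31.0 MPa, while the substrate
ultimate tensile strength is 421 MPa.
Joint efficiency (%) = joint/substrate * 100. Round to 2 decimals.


Efficiency = 31.0 / 421 * 100
= 7.36%

7.36


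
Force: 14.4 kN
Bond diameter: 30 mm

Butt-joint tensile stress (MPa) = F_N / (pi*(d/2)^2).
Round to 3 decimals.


F_N = 14.4 * 1000 = 14400.0 N
A = pi*(15.0)^2 = 706.8583 mm^2
stress = 14400.0 / 706.8583 = 20.372 MPa

20.372


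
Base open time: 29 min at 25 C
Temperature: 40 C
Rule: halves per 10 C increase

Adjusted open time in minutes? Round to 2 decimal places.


Acceleration = 2^((40-25)/10) = 2.8284
Open time = 29 / 2.8284 = 10.25 min

10.25


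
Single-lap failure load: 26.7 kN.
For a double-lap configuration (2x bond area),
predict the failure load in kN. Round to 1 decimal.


Failure load = 26.7 * 2 = 53.4 kN

53.4


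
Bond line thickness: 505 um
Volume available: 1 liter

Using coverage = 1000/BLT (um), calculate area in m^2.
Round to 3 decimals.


1 L = 1e6 mm^3, thickness = 505 um = 0.505 mm
Area = 1e6 / 0.505 mm^2 = (1e6 / 0.505) / 1e6 m^2 = 1000 / 505 m^2
= 1.980 m^2

1.980


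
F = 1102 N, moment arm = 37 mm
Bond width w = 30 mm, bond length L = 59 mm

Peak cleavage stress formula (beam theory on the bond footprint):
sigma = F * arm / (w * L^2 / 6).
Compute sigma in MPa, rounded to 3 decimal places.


sigma = (1102 * 37) / (30 * 3481 / 6)
= 40774 * 6 / 104430
= 244644 / 104430
= 2.343 MPa

2.343


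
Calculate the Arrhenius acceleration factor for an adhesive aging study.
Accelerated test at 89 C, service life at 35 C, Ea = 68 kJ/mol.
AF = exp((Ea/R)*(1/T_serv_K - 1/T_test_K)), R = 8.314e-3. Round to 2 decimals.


T_test = 362.15 K, T_serv = 308.15 K
Ea/R = 68 / 0.008314 = 8178.98
AF = exp(8178.98 * (1/308.15 - 1/362.15))
= 52.34

52.34


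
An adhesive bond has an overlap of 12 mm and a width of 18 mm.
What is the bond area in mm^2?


Bond area = overlap * width
= 12 * 18
= 216 mm^2

216


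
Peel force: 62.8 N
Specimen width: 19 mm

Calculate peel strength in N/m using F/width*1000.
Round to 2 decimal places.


Peel strength = 62.8 / 19 * 1000 = 3305.26 N/m

3305.26


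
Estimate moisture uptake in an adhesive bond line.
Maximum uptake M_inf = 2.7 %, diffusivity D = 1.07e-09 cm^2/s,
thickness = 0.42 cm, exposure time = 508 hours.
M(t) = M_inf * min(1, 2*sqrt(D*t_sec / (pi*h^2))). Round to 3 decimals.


Convert time: 508 h = 1828800 s
ratio = min(1, 2*sqrt(1.07e-09*1828800/(pi*0.42^2)))
= 0.118845
M(t) = 2.7 * 0.118845 = 0.321%

0.321


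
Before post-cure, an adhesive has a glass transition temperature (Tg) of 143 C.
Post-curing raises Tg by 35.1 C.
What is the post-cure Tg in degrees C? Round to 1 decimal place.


Tg_post = Tg_base + delta_Tg
= 143 + 35.1
= 178.1 C

178.1


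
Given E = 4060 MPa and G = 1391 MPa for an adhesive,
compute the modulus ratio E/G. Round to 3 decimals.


E/G ratio = 4060 / 1391 = 2.919

2.919


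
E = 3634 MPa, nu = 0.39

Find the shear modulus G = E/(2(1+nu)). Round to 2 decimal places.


G = 3634 / (2 * 1.39)
= 1307.19 MPa

1307.19


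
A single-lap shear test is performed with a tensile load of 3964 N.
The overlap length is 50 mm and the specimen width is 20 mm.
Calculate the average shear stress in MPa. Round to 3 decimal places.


Shear stress = F / (overlap * width)
= 3964 / (50 * 20)
= 3964 / 1000
= 3.964 MPa

3.964


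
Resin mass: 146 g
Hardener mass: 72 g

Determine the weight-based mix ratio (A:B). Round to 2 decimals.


Ratio = 146 / 72 = 2.03

2.03


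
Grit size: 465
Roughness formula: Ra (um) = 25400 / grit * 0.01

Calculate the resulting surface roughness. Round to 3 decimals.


Ra = 25400 / 465 * 0.01
= 0.546 um

0.546


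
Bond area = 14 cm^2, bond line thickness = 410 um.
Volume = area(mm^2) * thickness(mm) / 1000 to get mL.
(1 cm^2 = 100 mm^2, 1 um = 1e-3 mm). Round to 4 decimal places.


area_mm2 = 14 * 100 = 1400
blt_mm = 410 * 1e-3 = 0.41
vol_mm3 = 1400 * 0.41 = 574.0
vol_mL = 574.0 / 1000 = 0.5740 mL

0.5740


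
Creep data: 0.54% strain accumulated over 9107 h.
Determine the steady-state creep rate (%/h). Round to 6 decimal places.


Rate = 0.54 / 9107 = 0.000059 %/h

0.000059


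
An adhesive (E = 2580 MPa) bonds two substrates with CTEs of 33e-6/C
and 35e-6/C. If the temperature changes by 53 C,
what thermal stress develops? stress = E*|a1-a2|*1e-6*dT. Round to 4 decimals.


Stress = 2580 * |33 - 35| * 1e-6 * 53
= 0.2735 MPa

0.2735


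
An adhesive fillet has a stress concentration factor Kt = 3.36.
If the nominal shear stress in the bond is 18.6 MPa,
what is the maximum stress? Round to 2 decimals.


Max stress = 18.6 * 3.36 = 62.50 MPa

62.50


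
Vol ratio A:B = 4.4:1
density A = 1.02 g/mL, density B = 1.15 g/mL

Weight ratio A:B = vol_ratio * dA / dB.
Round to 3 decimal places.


Weight ratio = 4.4 * 1.02 / 1.15
= 3.903

3.903


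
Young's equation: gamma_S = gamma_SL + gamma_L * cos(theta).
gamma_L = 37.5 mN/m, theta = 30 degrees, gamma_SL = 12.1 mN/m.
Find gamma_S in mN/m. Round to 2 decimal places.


cos(30 deg) = 0.866025
gamma_S = 12.1 + 37.5 * 0.866025
= 44.58 mN/m

44.58


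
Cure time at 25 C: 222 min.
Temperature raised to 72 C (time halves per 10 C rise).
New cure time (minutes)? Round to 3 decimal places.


Acceleration factor = 2^(47/10) = 25.9921
New time = 222 / 25.9921 = 8.541 min

8.541


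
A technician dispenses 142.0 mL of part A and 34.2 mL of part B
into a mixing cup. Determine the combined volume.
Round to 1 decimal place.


Combined volume = 142.0 + 34.2
= 176.2 mL

176.2


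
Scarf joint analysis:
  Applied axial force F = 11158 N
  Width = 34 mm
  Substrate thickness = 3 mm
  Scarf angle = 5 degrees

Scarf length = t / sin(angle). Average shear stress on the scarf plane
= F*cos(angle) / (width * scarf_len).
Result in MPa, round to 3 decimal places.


Scarf length = 3 / sin(5 deg) = 34.4211 mm
cos(5 deg) = 0.996195
Shear = 11158 * 0.996195 / (34 * 34.4211)
= 9.498 MPa

9.498


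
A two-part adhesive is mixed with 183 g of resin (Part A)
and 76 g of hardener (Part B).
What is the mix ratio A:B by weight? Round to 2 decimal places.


Mix ratio = mass_A / mass_B
= 183 / 76
= 2.41

2.41


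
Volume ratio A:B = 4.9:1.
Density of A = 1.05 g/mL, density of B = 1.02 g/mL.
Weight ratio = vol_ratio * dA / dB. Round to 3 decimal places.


Wt ratio = 4.9 * 1.05 / 1.02
= 5.044

5.044


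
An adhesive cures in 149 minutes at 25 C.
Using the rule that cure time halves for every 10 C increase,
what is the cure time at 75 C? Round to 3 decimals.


Factor = 2^((75 - 25) / 10) = 32.0000
Cure time = 149 / 32.0000
= 4.656 minutes

4.656


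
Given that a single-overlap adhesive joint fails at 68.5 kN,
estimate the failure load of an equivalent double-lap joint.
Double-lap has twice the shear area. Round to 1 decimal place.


Double-lap factor = 2
Expected load = 68.5 * 2 = 137.0 kN

137.0


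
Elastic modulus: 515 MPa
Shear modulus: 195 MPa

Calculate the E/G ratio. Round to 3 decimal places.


E / G = 515 / 195 = 2.641

2.641


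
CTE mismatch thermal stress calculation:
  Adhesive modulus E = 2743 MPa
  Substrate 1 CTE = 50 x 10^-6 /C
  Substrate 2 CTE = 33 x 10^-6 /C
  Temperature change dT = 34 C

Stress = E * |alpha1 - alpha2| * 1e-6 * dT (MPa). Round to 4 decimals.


delta_alpha = |50 - 33| = 17 x 10^-6/C
Stress = 2743 * 17e-6 * 34
= 1.5855 MPa

1.5855


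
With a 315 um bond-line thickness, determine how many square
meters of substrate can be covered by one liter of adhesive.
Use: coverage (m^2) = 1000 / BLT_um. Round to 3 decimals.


Coverage = 1000 / 315 = 3.175 m^2

3.175


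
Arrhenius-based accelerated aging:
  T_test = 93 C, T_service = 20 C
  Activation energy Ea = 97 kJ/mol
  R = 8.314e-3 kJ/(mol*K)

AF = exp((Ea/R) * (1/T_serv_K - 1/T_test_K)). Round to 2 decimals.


T_test_K = 366.15, T_serv_K = 293.15
AF = exp((97/8.314e-3) * (1/293.15 - 1/366.15))
= 2792.78

2792.78


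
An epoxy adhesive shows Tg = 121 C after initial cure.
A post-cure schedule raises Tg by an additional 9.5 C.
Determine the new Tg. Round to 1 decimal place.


New Tg = 121 + 9.5
= 130.5 C

130.5


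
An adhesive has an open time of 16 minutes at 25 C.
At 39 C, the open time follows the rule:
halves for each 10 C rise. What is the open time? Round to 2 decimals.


Factor = 2^((39-25)/10) = 2.6390
Open time = 16 / 2.6390 = 6.06 min

6.06


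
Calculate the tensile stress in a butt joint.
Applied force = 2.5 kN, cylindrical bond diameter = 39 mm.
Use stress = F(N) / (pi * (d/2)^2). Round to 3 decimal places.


A = pi * 19.5^2 = 1194.5906 mm^2
sigma = 2500.0 / 1194.5906 = 2.093 MPa

2.093


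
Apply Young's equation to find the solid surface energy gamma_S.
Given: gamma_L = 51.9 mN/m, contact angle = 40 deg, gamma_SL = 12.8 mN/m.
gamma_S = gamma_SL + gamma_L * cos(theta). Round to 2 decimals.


theta_rad = 40 * pi/180 = 0.698132
gamma_S = 12.8 + 51.9 * cos(0.698132)
= 52.56 mN/m

52.56


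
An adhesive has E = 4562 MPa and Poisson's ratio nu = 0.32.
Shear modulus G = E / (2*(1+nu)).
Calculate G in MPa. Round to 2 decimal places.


G = 4562 / (2*(1+0.32))
= 4562 / 2.64
= 1728.03 MPa

1728.03


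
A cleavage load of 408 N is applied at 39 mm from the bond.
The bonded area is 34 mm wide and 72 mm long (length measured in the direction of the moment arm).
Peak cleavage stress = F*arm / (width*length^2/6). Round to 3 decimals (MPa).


Moment = 408 * 39 = 15912 N*mm
Section modulus = 34 * 5184 / 6 = 176256 / 6 mm^3
Stress = 15912 / (176256 / 6) = 95472 / 176256
= 0.542 MPa

0.542


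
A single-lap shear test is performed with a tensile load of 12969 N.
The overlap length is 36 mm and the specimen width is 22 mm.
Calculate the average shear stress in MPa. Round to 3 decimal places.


Shear stress = F / (overlap * width)
= 12969 / (36 * 22)
= 12969 / 792
= 16.375 MPa

16.375


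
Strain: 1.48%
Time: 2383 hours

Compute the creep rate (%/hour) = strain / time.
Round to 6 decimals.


Creep rate = 1.48 / 2383
= 0.000621 %/h

0.000621


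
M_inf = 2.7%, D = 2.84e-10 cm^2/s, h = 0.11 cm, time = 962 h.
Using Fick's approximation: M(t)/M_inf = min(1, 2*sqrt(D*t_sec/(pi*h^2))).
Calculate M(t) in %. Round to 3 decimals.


t = 3463200 s
ratio = min(1, 2*sqrt(2.84e-10*3463200/(pi*0.0121)))
= 0.321707
M(t) = 2.7 * 0.321707 = 0.869%

0.869


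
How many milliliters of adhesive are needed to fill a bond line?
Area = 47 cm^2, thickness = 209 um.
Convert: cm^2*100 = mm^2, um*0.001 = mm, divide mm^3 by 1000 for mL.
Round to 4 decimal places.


= (47 * 100) * (209 * 0.001) / 1000
= 0.9823 mL

0.9823


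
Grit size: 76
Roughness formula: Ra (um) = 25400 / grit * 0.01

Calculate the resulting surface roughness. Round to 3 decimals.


Ra = 25400 / 76 * 0.01
= 3.342 um

3.342


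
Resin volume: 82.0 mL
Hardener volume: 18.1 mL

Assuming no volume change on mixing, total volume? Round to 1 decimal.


V_total = 82.0 + 18.1 = 100.1 mL

100.1


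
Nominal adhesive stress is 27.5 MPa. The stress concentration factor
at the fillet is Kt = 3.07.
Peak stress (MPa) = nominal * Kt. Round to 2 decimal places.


Peak = 27.5 * 3.07 = 84.43 MPa

84.43


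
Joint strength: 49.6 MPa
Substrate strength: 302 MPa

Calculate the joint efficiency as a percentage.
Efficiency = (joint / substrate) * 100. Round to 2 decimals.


Efficiency = (49.6 / 302) * 100 = 16.42%

16.42


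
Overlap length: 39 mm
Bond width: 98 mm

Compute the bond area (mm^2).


Bond area = 39 * 98 = 3822 mm^2

3822


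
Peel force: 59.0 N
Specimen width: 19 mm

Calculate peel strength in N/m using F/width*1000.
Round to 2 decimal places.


Peel strength = 59.0 / 19 * 1000 = 3105.26 N/m

3105.26


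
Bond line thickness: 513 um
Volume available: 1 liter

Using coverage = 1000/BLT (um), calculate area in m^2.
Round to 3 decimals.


1 L = 1e6 mm^3, thickness = 513 um = 0.513 mm
Area = 1e6 / 0.513 mm^2 = (1e6 / 0.513) / 1e6 m^2 = 1000 / 513 m^2
= 1.949 m^2

1.949


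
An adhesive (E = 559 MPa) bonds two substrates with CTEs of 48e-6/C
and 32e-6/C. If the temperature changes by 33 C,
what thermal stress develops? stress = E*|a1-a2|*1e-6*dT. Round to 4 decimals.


Stress = 559 * |48 - 32| * 1e-6 * 33
= 0.2952 MPa

0.2952


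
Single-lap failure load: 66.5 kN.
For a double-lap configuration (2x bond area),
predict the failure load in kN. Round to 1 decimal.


Failure load = 66.5 * 2 = 133.0 kN

133.0


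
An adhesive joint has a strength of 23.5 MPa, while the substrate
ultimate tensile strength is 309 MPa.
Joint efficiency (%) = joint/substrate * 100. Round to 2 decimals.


Efficiency = 23.5 / 309 * 100
= 7.61%

7.61


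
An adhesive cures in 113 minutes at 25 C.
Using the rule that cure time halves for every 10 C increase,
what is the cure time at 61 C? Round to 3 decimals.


Factor = 2^((61 - 25) / 10) = 12.1257
Cure time = 113 / 12.1257
= 9.319 minutes

9.319


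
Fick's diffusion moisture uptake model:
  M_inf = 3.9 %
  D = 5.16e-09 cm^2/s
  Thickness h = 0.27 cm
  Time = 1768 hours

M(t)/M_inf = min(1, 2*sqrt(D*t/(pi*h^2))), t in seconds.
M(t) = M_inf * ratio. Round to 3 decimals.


t_sec = 1768 * 3600 = 6364800
ratio = 2*sqrt(5.16e-09*6364800/(pi*0.27^2))
= min(1, 0.757371)
= 0.757371
M(t) = 3.9 * 0.757371 = 2.954 %

2.954


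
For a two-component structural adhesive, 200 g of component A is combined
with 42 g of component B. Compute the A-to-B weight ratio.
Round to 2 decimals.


Weight ratio A:B = 200 / 42
= 4.76

4.76


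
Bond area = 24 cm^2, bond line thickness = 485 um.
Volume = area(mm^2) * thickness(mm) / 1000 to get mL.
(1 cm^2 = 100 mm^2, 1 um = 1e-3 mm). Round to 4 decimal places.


area_mm2 = 24 * 100 = 2400
blt_mm = 485 * 1e-3 = 0.485
vol_mm3 = 2400 * 0.485 = 1164.0
vol_mL = 1164.0 / 1000 = 1.1640 mL

1.1640


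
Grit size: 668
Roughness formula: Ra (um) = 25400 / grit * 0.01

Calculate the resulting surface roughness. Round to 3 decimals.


Ra = 25400 / 668 * 0.01
= 0.380 um

0.380


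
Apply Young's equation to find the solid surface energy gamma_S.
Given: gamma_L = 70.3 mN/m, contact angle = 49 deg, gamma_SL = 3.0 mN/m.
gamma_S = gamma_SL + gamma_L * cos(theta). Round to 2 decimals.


theta_rad = 49 * pi/180 = 0.855211
gamma_S = 3.0 + 70.3 * cos(0.855211)
= 49.12 mN/m

49.12


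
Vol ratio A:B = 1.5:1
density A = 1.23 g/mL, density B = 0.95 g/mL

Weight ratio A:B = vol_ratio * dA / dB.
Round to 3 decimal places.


Weight ratio = 1.5 * 1.23 / 0.95
= 1.942

1.942


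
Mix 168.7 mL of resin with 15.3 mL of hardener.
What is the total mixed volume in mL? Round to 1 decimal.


Total = 168.7 + 15.3 = 184.0 mL

184.0


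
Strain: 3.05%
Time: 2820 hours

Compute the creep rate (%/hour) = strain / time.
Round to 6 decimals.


Creep rate = 3.05 / 2820
= 0.001082 %/h

0.001082


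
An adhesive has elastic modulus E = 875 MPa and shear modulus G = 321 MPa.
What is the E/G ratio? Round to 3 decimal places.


E/G = 875 / 321 = 2.726

2.726


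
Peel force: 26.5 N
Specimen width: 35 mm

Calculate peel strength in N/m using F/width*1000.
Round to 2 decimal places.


Peel strength = 26.5 / 35 * 1000 = 757.14 N/m

757.14


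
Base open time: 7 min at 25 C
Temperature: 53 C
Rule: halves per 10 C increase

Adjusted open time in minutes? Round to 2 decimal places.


Acceleration = 2^((53-25)/10) = 6.9644
Open time = 7 / 6.9644 = 1.01 min

1.01


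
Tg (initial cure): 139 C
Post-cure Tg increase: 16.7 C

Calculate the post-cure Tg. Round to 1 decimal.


Post-cure Tg = 139 + 16.7 = 155.7 C

155.7


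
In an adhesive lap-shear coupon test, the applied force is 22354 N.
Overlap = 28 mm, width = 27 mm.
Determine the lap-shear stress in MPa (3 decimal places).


stress = F / (overlap * width)
= 22354 / (28 * 27)
= 29.569 MPa

29.569


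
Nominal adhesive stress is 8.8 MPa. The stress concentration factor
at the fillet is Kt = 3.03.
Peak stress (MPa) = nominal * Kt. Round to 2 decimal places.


Peak = 8.8 * 3.03 = 26.66 MPa

26.66


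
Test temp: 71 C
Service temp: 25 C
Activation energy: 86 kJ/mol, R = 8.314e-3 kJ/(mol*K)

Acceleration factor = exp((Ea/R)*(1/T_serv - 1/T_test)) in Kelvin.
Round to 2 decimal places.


AF = exp((86/0.008314)*(1/298.15 - 1/344.15))
= 103.26

103.26


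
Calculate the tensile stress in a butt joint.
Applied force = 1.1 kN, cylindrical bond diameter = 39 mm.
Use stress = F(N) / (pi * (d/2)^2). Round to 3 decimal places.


A = pi * 19.5^2 = 1194.5906 mm^2
sigma = 1100.0 / 1194.5906 = 0.921 MPa

0.921


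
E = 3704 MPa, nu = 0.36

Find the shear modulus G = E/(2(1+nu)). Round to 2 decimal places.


G = 3704 / (2 * 1.36)
= 1361.76 MPa

1361.76


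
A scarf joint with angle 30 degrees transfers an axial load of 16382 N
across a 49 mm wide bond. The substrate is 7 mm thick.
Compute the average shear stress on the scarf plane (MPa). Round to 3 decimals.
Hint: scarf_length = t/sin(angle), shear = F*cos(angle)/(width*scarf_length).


scarf_length = 7 / sin(30 deg) = 14.0000 mm
cos(30 deg) = 0.866025
shear stress = 16382 * 0.866025 / (49 * 14.0000)
= 20.681 MPa

20.681


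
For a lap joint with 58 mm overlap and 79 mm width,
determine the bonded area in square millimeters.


Area = 58 * 79 = 4582 mm^2

4582


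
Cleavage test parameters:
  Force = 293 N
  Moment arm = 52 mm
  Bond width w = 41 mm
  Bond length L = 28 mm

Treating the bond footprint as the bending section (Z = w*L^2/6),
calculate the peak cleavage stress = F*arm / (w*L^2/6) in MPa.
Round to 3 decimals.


M = 293 * 52 = 15236 N*mm
Z = 41 * 28^2 / 6 = 32144 / 6 mm^3
sigma = M / Z = 6 * 15236 / 32144 = 91416 / 32144
= 2.844 MPa

2.844


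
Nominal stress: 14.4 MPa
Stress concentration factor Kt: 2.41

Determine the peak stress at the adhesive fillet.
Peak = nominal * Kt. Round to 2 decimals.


Peak stress = 14.4 * 2.41
= 34.70 MPa

34.70


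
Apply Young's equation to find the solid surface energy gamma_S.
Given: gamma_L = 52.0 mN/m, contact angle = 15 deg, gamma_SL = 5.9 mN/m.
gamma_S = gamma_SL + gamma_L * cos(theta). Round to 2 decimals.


theta_rad = 15 * pi/180 = 0.261799
gamma_S = 5.9 + 52.0 * cos(0.261799)
= 56.13 mN/m

56.13


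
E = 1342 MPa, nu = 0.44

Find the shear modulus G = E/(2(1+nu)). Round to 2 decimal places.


G = 1342 / (2 * 1.44)
= 465.97 MPa

465.97


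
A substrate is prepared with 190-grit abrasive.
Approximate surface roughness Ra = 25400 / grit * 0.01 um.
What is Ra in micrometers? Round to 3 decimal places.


Ra = 25400 / 190 * 0.01 = 1.337 um

1.337


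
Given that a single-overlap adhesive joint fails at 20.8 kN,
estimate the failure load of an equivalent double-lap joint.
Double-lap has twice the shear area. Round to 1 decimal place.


Double-lap factor = 2
Expected load = 20.8 * 2 = 41.6 kN

41.6


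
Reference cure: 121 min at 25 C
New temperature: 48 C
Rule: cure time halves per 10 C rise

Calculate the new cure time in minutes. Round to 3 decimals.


factor = 2^((48-25)/10) = 4.9246
t_new = 121 / 4.9246 = 24.571 min

24.571


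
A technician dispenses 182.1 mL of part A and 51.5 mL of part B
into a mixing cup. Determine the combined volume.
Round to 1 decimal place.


Combined volume = 182.1 + 51.5
= 233.6 mL

233.6


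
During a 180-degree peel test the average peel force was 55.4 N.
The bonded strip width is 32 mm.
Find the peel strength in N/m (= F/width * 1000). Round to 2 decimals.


Peel strength = F/width * 1000
= 55.4 / 32 * 1000
= 1731.25 N/m

1731.25


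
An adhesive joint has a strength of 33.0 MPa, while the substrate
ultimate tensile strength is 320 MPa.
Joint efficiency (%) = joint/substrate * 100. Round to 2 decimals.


Efficiency = 33.0 / 320 * 100
= 10.31%

10.31


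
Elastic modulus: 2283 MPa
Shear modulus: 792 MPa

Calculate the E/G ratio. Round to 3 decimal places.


E / G = 2283 / 792 = 2.883

2.883


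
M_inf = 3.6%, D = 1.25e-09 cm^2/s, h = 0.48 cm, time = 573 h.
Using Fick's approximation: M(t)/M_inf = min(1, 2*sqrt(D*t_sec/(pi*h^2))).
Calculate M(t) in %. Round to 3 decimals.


t = 2062800 s
ratio = min(1, 2*sqrt(1.25e-09*2062800/(pi*0.2304)))
= 0.119371
M(t) = 3.6 * 0.119371 = 0.430%

0.430


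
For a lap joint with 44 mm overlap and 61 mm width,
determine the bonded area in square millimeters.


Area = 44 * 61 = 2684 mm^2

2684


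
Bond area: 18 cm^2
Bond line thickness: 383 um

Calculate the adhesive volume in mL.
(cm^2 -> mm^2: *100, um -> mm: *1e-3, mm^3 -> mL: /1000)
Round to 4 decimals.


V = 18*100 * 383*1e-3 / 1000
= 0.6894 mL

0.6894


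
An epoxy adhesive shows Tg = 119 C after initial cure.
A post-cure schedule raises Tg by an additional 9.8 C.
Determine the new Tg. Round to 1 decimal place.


New Tg = 119 + 9.8
= 128.8 C

128.8


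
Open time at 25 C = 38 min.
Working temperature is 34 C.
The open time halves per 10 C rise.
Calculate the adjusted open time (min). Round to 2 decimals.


factor = 2^((34 - 25) / 10) = 1.8661
ot = 38 / 1.8661 = 20.36 min

20.36


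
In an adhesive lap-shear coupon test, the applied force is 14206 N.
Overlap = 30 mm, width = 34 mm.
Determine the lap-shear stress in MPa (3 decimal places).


stress = F / (overlap * width)
= 14206 / (30 * 34)
= 13.927 MPa

13.927


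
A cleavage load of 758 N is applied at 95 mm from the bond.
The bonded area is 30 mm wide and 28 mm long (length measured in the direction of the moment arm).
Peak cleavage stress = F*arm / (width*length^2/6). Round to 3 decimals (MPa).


Moment = 758 * 95 = 72010 N*mm
Section modulus = 30 * 784 / 6 = 23520 / 6 mm^3
Stress = 72010 / (23520 / 6) = 432060 / 23520
= 18.370 MPa

18.370


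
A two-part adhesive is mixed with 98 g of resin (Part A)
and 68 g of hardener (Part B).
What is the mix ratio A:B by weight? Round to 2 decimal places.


Mix ratio = mass_A / mass_B
= 98 / 68
= 1.44

1.44


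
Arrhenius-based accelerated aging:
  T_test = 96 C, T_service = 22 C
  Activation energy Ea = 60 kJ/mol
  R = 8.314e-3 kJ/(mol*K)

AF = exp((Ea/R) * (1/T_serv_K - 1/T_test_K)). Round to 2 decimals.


T_test_K = 369.15, T_serv_K = 295.15
AF = exp((60/8.314e-3) * (1/295.15 - 1/369.15))
= 134.49

134.49


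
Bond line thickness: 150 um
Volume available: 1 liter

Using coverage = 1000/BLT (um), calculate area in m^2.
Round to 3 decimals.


1 L = 1e6 mm^3, thickness = 150 um = 0.15 mm
Area = 1e6 / 0.15 mm^2 = (1e6 / 0.15) / 1e6 m^2 = 1000 / 150 m^2
= 6.667 m^2

6.667


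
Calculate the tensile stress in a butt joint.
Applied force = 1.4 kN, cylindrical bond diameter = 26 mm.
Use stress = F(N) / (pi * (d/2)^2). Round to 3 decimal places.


A = pi * 13.0^2 = 530.9292 mm^2
sigma = 1400.0 / 530.9292 = 2.637 MPa

2.637


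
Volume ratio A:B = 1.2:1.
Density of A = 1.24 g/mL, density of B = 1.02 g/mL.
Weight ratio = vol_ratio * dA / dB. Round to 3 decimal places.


Wt ratio = 1.2 * 1.24 / 1.02
= 1.459

1.459


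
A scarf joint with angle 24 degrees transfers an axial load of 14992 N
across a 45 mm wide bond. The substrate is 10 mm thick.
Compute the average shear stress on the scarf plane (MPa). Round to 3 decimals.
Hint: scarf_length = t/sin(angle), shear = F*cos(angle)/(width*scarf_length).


scarf_length = 10 / sin(24 deg) = 24.5859 mm
cos(24 deg) = 0.913545
shear stress = 14992 * 0.913545 / (45 * 24.5859)
= 12.379 MPa

12.379


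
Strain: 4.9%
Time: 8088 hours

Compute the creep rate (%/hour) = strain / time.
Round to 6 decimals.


Creep rate = 4.9 / 8088
= 0.000606 %/h

0.000606


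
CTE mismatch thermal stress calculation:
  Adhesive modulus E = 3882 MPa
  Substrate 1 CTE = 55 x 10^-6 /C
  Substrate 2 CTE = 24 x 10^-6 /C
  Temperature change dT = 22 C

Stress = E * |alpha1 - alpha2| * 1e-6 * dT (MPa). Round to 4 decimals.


delta_alpha = |55 - 24| = 31 x 10^-6/C
Stress = 3882 * 31e-6 * 22
= 2.6475 MPa

2.6475


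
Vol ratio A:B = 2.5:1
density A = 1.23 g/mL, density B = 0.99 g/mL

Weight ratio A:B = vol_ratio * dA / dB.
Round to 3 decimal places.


Weight ratio = 2.5 * 1.23 / 0.99
= 3.106

3.106


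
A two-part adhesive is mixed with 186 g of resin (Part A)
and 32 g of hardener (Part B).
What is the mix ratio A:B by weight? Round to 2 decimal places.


Mix ratio = mass_A / mass_B
= 186 / 32
= 5.81

5.81


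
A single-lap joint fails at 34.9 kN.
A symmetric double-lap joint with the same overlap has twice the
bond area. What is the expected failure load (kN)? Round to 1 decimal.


Double-lap load = 2 * 34.9 = 69.8 kN

69.8


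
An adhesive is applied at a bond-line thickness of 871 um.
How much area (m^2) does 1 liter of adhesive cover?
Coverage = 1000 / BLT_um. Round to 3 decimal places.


Coverage = 1000 / 871 = 1.148 m^2

1.148


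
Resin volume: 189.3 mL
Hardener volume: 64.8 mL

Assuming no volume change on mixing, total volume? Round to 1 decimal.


V_total = 189.3 + 64.8 = 254.1 mL

254.1


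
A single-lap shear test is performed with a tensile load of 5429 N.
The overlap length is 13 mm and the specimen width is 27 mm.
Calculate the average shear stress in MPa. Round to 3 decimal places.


Shear stress = F / (overlap * width)
= 5429 / (13 * 27)
= 5429 / 351
= 15.467 MPa

15.467


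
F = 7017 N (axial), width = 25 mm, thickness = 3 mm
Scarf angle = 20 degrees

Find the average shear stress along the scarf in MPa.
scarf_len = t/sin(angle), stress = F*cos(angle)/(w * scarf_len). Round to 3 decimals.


scarf_len = 3/sin(20 deg) = 8.7714
cos(20 deg) = 0.939693
stress = 7017*0.939693/(25*8.7714) = 30.070 MPa

30.070


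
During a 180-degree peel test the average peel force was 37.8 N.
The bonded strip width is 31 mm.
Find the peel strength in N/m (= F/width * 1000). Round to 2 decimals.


Peel strength = F/width * 1000
= 37.8 / 31 * 1000
= 1219.35 N/m

1219.35


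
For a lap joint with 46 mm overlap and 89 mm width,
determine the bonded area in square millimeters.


Area = 46 * 89 = 4094 mm^2

4094


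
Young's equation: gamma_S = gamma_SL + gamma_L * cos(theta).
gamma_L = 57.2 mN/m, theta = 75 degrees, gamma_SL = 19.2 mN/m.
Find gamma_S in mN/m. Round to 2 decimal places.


cos(75 deg) = 0.258819
gamma_S = 19.2 + 57.2 * 0.258819
= 34.00 mN/m

34.00


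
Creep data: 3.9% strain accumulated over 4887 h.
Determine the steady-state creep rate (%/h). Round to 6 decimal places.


Rate = 3.9 / 4887 = 0.000798 %/h

0.000798


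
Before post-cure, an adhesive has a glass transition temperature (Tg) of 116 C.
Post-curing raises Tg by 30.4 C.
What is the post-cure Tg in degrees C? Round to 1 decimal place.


Tg_post = Tg_base + delta_Tg
= 116 + 30.4
= 146.4 C

146.4


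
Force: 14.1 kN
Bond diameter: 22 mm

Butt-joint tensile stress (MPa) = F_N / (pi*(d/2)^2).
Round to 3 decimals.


F_N = 14.1 * 1000 = 14100.0 N
A = pi*(11.0)^2 = 380.1327 mm^2
stress = 14100.0 / 380.1327 = 37.092 MPa

37.092


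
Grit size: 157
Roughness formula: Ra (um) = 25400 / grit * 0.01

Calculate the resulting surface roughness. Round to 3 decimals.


Ra = 25400 / 157 * 0.01
= 1.618 um

1.618


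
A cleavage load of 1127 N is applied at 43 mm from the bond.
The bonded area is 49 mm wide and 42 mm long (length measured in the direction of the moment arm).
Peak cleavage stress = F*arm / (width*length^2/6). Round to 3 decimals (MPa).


Moment = 1127 * 43 = 48461 N*mm
Section modulus = 49 * 1764 / 6 = 86436 / 6 mm^3
Stress = 48461 / (86436 / 6) = 290766 / 86436
= 3.364 MPa

3.364


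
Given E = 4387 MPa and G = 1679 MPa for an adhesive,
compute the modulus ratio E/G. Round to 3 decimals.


E/G ratio = 4387 / 1679 = 2.613

2.613


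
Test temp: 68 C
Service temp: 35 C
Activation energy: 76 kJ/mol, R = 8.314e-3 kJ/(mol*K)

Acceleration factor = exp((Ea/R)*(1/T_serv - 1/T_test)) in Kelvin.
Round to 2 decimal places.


AF = exp((76/0.008314)*(1/308.15 - 1/341.15))
= 17.63

17.63


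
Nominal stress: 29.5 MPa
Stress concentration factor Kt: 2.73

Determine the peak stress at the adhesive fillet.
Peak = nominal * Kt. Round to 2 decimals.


Peak stress = 29.5 * 2.73
= 80.54 MPa

80.54


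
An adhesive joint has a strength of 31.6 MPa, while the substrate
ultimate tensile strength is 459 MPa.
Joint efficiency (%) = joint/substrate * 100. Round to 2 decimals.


Efficiency = 31.6 / 459 * 100
= 6.88%

6.88


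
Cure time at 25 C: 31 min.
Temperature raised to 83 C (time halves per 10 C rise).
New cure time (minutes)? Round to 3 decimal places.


Acceleration factor = 2^(58/10) = 55.7152
New time = 31 / 55.7152 = 0.556 min

0.556


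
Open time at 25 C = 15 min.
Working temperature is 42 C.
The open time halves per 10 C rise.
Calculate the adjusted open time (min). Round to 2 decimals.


factor = 2^((42 - 25) / 10) = 3.2490
ot = 15 / 3.2490 = 4.62 min

4.62


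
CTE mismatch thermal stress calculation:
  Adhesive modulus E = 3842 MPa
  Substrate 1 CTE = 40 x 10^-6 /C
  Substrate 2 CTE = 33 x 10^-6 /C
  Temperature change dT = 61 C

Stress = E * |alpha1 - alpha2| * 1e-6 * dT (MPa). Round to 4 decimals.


delta_alpha = |40 - 33| = 7 x 10^-6/C
Stress = 3842 * 7e-6 * 61
= 1.6405 MPa

1.6405


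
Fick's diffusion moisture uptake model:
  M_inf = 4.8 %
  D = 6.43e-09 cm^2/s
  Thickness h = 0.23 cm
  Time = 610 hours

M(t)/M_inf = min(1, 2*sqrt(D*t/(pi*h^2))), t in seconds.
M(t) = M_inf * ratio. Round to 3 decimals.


t_sec = 610 * 3600 = 2196000
ratio = 2*sqrt(6.43e-09*2196000/(pi*0.23^2))
= min(1, 0.582974)
= 0.582974
M(t) = 4.8 * 0.582974 = 2.798 %

2.798


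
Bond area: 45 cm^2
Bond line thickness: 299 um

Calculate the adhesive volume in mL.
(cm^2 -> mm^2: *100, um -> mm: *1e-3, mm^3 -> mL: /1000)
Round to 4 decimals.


V = 45*100 * 299*1e-3 / 1000
= 1.3455 mL

1.3455


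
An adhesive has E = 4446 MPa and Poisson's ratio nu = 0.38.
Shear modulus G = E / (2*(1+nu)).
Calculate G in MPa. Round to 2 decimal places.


G = 4446 / (2*(1+0.38))
= 4446 / 2.76
= 1610.87 MPa

1610.87


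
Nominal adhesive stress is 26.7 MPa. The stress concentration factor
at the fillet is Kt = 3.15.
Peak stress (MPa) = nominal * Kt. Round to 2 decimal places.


Peak = 26.7 * 3.15 = 84.11 MPa

84.11


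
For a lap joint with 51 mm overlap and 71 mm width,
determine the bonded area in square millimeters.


Area = 51 * 71 = 3621 mm^2

3621
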